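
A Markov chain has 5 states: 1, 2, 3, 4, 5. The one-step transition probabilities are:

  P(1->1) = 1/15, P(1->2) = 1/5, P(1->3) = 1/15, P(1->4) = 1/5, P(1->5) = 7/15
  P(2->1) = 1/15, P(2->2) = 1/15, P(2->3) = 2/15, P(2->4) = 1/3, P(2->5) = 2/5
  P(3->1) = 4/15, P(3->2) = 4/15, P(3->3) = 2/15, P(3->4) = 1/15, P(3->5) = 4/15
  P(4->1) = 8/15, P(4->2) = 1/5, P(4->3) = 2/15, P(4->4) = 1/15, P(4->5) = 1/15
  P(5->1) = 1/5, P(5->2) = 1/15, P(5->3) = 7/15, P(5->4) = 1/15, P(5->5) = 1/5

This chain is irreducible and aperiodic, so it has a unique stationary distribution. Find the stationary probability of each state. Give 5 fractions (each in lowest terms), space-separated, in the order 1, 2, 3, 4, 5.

The stationary distribution satisfies pi = pi * P, i.e.:
  pi_1 = 1/15*pi_1 + 1/15*pi_2 + 4/15*pi_3 + 8/15*pi_4 + 1/5*pi_5
  pi_2 = 1/5*pi_1 + 1/15*pi_2 + 4/15*pi_3 + 1/5*pi_4 + 1/15*pi_5
  pi_3 = 1/15*pi_1 + 2/15*pi_2 + 2/15*pi_3 + 2/15*pi_4 + 7/15*pi_5
  pi_4 = 1/5*pi_1 + 1/3*pi_2 + 1/15*pi_3 + 1/15*pi_4 + 1/15*pi_5
  pi_5 = 7/15*pi_1 + 2/5*pi_2 + 4/15*pi_3 + 1/15*pi_4 + 1/5*pi_5
with normalization: pi_1 + pi_2 + pi_3 + pi_4 + pi_5 = 1.

Using the first 4 balance equations plus normalization, the linear system A*pi = b is:
  [-14/15, 1/15, 4/15, 8/15, 1/5] . pi = 0
  [1/5, -14/15, 4/15, 1/5, 1/15] . pi = 0
  [1/15, 2/15, -13/15, 2/15, 7/15] . pi = 0
  [1/5, 1/3, 1/15, -14/15, 1/15] . pi = 0
  [1, 1, 1, 1, 1] . pi = 1

Solving yields:
  pi_1 = 5443/25819
  pi_2 = 4020/25819
  pi_3 = 5519/25819
  pi_4 = 3519/25819
  pi_5 = 7318/25819

Verification (pi * P):
  5443/25819*1/15 + 4020/25819*1/15 + 5519/25819*4/15 + 3519/25819*8/15 + 7318/25819*1/5 = 5443/25819 = pi_1  (ok)
  5443/25819*1/5 + 4020/25819*1/15 + 5519/25819*4/15 + 3519/25819*1/5 + 7318/25819*1/15 = 4020/25819 = pi_2  (ok)
  5443/25819*1/15 + 4020/25819*2/15 + 5519/25819*2/15 + 3519/25819*2/15 + 7318/25819*7/15 = 5519/25819 = pi_3  (ok)
  5443/25819*1/5 + 4020/25819*1/3 + 5519/25819*1/15 + 3519/25819*1/15 + 7318/25819*1/15 = 3519/25819 = pi_4  (ok)
  5443/25819*7/15 + 4020/25819*2/5 + 5519/25819*4/15 + 3519/25819*1/15 + 7318/25819*1/5 = 7318/25819 = pi_5  (ok)

Answer: 5443/25819 4020/25819 5519/25819 3519/25819 7318/25819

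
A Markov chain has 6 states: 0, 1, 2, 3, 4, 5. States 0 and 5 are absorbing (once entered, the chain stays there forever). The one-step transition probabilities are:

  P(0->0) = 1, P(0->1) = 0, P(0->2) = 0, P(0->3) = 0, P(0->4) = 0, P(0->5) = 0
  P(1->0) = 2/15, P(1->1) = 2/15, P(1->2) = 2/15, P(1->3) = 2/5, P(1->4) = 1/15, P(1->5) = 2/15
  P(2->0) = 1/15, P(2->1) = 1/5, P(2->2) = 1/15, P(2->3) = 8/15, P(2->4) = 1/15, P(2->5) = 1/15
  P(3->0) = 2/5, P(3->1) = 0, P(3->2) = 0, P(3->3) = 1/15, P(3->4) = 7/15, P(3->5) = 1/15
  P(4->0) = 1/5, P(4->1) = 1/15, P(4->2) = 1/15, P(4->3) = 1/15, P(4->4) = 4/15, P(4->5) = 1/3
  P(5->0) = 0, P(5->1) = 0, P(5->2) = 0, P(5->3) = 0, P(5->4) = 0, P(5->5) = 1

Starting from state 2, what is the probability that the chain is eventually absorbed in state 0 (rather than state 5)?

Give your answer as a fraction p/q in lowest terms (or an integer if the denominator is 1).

Answer: 14247/23870

Derivation:
Let a_i = P(absorbed in 0 | start in state i).
Boundary conditions: a_0 = 1, a_5 = 0.
For each transient state i, a_i = sum_j P(i->j) * a_j:
  a_1 = 2/15*a_0 + 2/15*a_1 + 2/15*a_2 + 2/5*a_3 + 1/15*a_4 + 2/15*a_5
  a_2 = 1/15*a_0 + 1/5*a_1 + 1/15*a_2 + 8/15*a_3 + 1/15*a_4 + 1/15*a_5
  a_3 = 2/5*a_0 + 0*a_1 + 0*a_2 + 1/15*a_3 + 7/15*a_4 + 1/15*a_5
  a_4 = 1/5*a_0 + 1/15*a_1 + 1/15*a_2 + 1/15*a_3 + 4/15*a_4 + 1/3*a_5

Substituting a_0 = 1 and a_5 = 0, rearrange to (I - Q) a = r where r[i] = P(i -> 0):
  [13/15, -2/15, -2/5, -1/15] . (a_1, a_2, a_3, a_4) = 2/15
  [-1/5, 14/15, -8/15, -1/15] . (a_1, a_2, a_3, a_4) = 1/15
  [0, 0, 14/15, -7/15] . (a_1, a_2, a_3, a_4) = 2/5
  [-1/15, -1/15, -1/15, 11/15] . (a_1, a_2, a_3, a_4) = 1/5

Solving yields:
  a_1 = 6903/11935
  a_2 = 14247/23870
  a_3 = 2209/3410
  a_4 = 5233/11935

Starting state is 2, so the absorption probability is a_2 = 14247/23870.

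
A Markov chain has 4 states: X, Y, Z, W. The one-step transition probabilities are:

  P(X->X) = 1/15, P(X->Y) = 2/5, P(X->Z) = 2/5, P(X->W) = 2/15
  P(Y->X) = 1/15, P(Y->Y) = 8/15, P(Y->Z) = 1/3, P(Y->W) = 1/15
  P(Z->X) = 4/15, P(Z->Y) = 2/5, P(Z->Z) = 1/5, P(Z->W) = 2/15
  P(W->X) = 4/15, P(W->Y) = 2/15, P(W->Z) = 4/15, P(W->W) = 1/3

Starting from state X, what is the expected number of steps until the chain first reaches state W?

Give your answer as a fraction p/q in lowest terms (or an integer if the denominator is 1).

Answer: 39/4

Derivation:
Let h_i = expected steps to first reach W from state i.
Boundary: h_W = 0.
First-step equations for the other states:
  h_X = 1 + 1/15*h_X + 2/5*h_Y + 2/5*h_Z + 2/15*h_W
  h_Y = 1 + 1/15*h_X + 8/15*h_Y + 1/3*h_Z + 1/15*h_W
  h_Z = 1 + 4/15*h_X + 2/5*h_Y + 1/5*h_Z + 2/15*h_W

Substituting h_W = 0 and rearranging gives the linear system (I - Q) h = 1:
  [14/15, -2/5, -2/5] . (h_X, h_Y, h_Z) = 1
  [-1/15, 7/15, -1/3] . (h_X, h_Y, h_Z) = 1
  [-4/15, -2/5, 4/5] . (h_X, h_Y, h_Z) = 1

Solving yields:
  h_X = 39/4
  h_Y = 21/2
  h_Z = 39/4

Starting state is X, so the expected hitting time is h_X = 39/4.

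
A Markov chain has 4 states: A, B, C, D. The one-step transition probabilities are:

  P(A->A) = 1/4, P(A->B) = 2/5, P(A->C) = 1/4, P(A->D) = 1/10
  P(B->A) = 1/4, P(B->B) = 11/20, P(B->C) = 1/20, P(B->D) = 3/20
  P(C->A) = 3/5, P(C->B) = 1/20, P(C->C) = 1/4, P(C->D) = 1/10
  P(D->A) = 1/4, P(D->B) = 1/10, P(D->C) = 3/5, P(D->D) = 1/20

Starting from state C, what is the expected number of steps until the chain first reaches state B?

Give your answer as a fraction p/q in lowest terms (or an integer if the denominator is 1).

Answer: 11340/2287

Derivation:
Let h_i = expected steps to first reach B from state i.
Boundary: h_B = 0.
First-step equations for the other states:
  h_A = 1 + 1/4*h_A + 2/5*h_B + 1/4*h_C + 1/10*h_D
  h_C = 1 + 3/5*h_A + 1/20*h_B + 1/4*h_C + 1/10*h_D
  h_D = 1 + 1/4*h_A + 1/10*h_B + 3/5*h_C + 1/20*h_D

Substituting h_B = 0 and rearranging gives the linear system (I - Q) h = 1:
  [3/4, -1/4, -1/10] . (h_A, h_C, h_D) = 1
  [-3/5, 3/4, -1/10] . (h_A, h_C, h_D) = 1
  [-1/4, -3/5, 19/20] . (h_A, h_C, h_D) = 1

Solving yields:
  h_A = 8400/2287
  h_C = 11340/2287
  h_D = 11780/2287

Starting state is C, so the expected hitting time is h_C = 11340/2287.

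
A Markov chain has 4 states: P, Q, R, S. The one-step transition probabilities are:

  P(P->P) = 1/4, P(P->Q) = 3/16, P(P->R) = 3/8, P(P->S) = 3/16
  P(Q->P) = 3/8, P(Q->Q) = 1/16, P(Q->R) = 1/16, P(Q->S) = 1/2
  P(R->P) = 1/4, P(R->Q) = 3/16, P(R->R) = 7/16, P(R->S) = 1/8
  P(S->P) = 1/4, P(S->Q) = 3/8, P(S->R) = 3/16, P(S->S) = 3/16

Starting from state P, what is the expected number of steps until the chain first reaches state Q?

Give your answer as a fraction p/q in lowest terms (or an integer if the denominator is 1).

Let h_i = expected steps to first reach Q from state i.
Boundary: h_Q = 0.
First-step equations for the other states:
  h_P = 1 + 1/4*h_P + 3/16*h_Q + 3/8*h_R + 3/16*h_S
  h_R = 1 + 1/4*h_P + 3/16*h_Q + 7/16*h_R + 1/8*h_S
  h_S = 1 + 1/4*h_P + 3/8*h_Q + 3/16*h_R + 3/16*h_S

Substituting h_Q = 0 and rearranging gives the linear system (I - Q) h = 1:
  [3/4, -3/8, -3/16] . (h_P, h_R, h_S) = 1
  [-1/4, 9/16, -1/8] . (h_P, h_R, h_S) = 1
  [-1/4, -3/16, 13/16] . (h_P, h_R, h_S) = 1

Solving yields:
  h_P = 316/69
  h_R = 320/69
  h_S = 256/69

Starting state is P, so the expected hitting time is h_P = 316/69.

Answer: 316/69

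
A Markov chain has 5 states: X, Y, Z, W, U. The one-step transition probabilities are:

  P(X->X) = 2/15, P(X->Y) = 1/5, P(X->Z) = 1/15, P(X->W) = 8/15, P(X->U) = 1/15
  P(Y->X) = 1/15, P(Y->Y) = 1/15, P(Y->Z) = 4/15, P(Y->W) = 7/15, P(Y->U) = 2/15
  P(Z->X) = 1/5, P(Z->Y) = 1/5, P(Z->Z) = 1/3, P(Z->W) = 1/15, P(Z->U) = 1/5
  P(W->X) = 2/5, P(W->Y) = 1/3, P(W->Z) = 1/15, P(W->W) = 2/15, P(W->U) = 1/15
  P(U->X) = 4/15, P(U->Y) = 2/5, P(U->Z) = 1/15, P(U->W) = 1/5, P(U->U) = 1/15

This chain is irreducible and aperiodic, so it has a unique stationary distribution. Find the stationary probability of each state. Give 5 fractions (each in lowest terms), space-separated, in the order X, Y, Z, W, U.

The stationary distribution satisfies pi = pi * P, i.e.:
  pi_X = 2/15*pi_X + 1/15*pi_Y + 1/5*pi_Z + 2/5*pi_W + 4/15*pi_U
  pi_Y = 1/5*pi_X + 1/15*pi_Y + 1/5*pi_Z + 1/3*pi_W + 2/5*pi_U
  pi_Z = 1/15*pi_X + 4/15*pi_Y + 1/3*pi_Z + 1/15*pi_W + 1/15*pi_U
  pi_W = 8/15*pi_X + 7/15*pi_Y + 1/15*pi_Z + 2/15*pi_W + 1/5*pi_U
  pi_U = 1/15*pi_X + 2/15*pi_Y + 1/5*pi_Z + 1/15*pi_W + 1/15*pi_U
with normalization: pi_X + pi_Y + pi_Z + pi_W + pi_U = 1.

Using the first 4 balance equations plus normalization, the linear system A*pi = b is:
  [-13/15, 1/15, 1/5, 2/5, 4/15] . pi = 0
  [1/5, -14/15, 1/5, 1/3, 2/5] . pi = 0
  [1/15, 4/15, -2/3, 1/15, 1/15] . pi = 0
  [8/15, 7/15, 1/15, -13/15, 1/5] . pi = 0
  [1, 1, 1, 1, 1] . pi = 1

Solving yields:
  pi_X = 3250/14741
  pi_Y = 6757/29482
  pi_Z = 4523/29482
  pi_W = 8683/29482
  pi_U = 3019/29482

Verification (pi * P):
  3250/14741*2/15 + 6757/29482*1/15 + 4523/29482*1/5 + 8683/29482*2/5 + 3019/29482*4/15 = 3250/14741 = pi_X  (ok)
  3250/14741*1/5 + 6757/29482*1/15 + 4523/29482*1/5 + 8683/29482*1/3 + 3019/29482*2/5 = 6757/29482 = pi_Y  (ok)
  3250/14741*1/15 + 6757/29482*4/15 + 4523/29482*1/3 + 8683/29482*1/15 + 3019/29482*1/15 = 4523/29482 = pi_Z  (ok)
  3250/14741*8/15 + 6757/29482*7/15 + 4523/29482*1/15 + 8683/29482*2/15 + 3019/29482*1/5 = 8683/29482 = pi_W  (ok)
  3250/14741*1/15 + 6757/29482*2/15 + 4523/29482*1/5 + 8683/29482*1/15 + 3019/29482*1/15 = 3019/29482 = pi_U  (ok)

Answer: 3250/14741 6757/29482 4523/29482 8683/29482 3019/29482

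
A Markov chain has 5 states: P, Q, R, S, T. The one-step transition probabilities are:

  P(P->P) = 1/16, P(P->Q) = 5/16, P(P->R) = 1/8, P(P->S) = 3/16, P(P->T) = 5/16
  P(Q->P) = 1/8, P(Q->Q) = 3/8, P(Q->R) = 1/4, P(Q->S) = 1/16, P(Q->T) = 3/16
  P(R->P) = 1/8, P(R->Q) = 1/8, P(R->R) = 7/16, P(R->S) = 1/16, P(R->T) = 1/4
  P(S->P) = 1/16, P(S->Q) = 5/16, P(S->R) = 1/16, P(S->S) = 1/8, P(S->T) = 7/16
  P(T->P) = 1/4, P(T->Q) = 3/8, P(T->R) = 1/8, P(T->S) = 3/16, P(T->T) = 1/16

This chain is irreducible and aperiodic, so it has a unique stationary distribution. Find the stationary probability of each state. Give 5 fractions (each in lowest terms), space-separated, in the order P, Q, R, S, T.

Answer: 3975/29059 8796/29059 6581/29059 3319/29059 6388/29059

Derivation:
The stationary distribution satisfies pi = pi * P, i.e.:
  pi_P = 1/16*pi_P + 1/8*pi_Q + 1/8*pi_R + 1/16*pi_S + 1/4*pi_T
  pi_Q = 5/16*pi_P + 3/8*pi_Q + 1/8*pi_R + 5/16*pi_S + 3/8*pi_T
  pi_R = 1/8*pi_P + 1/4*pi_Q + 7/16*pi_R + 1/16*pi_S + 1/8*pi_T
  pi_S = 3/16*pi_P + 1/16*pi_Q + 1/16*pi_R + 1/8*pi_S + 3/16*pi_T
  pi_T = 5/16*pi_P + 3/16*pi_Q + 1/4*pi_R + 7/16*pi_S + 1/16*pi_T
with normalization: pi_P + pi_Q + pi_R + pi_S + pi_T = 1.

Using the first 4 balance equations plus normalization, the linear system A*pi = b is:
  [-15/16, 1/8, 1/8, 1/16, 1/4] . pi = 0
  [5/16, -5/8, 1/8, 5/16, 3/8] . pi = 0
  [1/8, 1/4, -9/16, 1/16, 1/8] . pi = 0
  [3/16, 1/16, 1/16, -7/8, 3/16] . pi = 0
  [1, 1, 1, 1, 1] . pi = 1

Solving yields:
  pi_P = 3975/29059
  pi_Q = 8796/29059
  pi_R = 6581/29059
  pi_S = 3319/29059
  pi_T = 6388/29059

Verification (pi * P):
  3975/29059*1/16 + 8796/29059*1/8 + 6581/29059*1/8 + 3319/29059*1/16 + 6388/29059*1/4 = 3975/29059 = pi_P  (ok)
  3975/29059*5/16 + 8796/29059*3/8 + 6581/29059*1/8 + 3319/29059*5/16 + 6388/29059*3/8 = 8796/29059 = pi_Q  (ok)
  3975/29059*1/8 + 8796/29059*1/4 + 6581/29059*7/16 + 3319/29059*1/16 + 6388/29059*1/8 = 6581/29059 = pi_R  (ok)
  3975/29059*3/16 + 8796/29059*1/16 + 6581/29059*1/16 + 3319/29059*1/8 + 6388/29059*3/16 = 3319/29059 = pi_S  (ok)
  3975/29059*5/16 + 8796/29059*3/16 + 6581/29059*1/4 + 3319/29059*7/16 + 6388/29059*1/16 = 6388/29059 = pi_T  (ok)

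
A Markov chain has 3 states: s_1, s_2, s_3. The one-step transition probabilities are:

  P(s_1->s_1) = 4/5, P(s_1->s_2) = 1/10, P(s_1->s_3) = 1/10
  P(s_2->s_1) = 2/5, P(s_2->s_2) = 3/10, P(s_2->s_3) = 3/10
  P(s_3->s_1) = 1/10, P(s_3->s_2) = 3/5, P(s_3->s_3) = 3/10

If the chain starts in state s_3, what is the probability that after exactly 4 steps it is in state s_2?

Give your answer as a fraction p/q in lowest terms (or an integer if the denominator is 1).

Answer: 1389/5000

Derivation:
Computing P^4 by repeated multiplication:
P^1 =
  s_1: [4/5, 1/10, 1/10]
  s_2: [2/5, 3/10, 3/10]
  s_3: [1/10, 3/5, 3/10]
P^2 =
  s_1: [69/100, 17/100, 7/50]
  s_2: [47/100, 31/100, 11/50]
  s_3: [7/20, 37/100, 7/25]
P^3 =
  s_1: [317/500, 51/250, 81/500]
  s_2: [261/500, 34/125, 103/500]
  s_3: [57/125, 157/500, 23/100]
P^4 =
  s_1: [121/200, 1109/5000, 433/2500]
  s_2: [547/1000, 1287/5000, 489/2500]
  s_3: [2567/5000, 1389/5000, 261/1250]

(P^4)[s_3 -> s_2] = 1389/5000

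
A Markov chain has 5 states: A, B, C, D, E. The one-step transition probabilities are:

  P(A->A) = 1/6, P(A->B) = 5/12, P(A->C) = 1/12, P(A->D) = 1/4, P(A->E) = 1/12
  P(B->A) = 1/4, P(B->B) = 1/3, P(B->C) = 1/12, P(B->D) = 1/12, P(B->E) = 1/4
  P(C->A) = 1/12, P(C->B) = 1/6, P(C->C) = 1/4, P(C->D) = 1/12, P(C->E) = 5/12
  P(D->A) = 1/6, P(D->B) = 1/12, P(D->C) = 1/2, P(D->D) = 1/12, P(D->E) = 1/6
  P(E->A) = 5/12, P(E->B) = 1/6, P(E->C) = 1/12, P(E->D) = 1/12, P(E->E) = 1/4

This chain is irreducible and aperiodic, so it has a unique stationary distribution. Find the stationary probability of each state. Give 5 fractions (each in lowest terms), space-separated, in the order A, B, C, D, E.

Answer: 19/82 211/820 33/205 5/41 187/820

Derivation:
The stationary distribution satisfies pi = pi * P, i.e.:
  pi_A = 1/6*pi_A + 1/4*pi_B + 1/12*pi_C + 1/6*pi_D + 5/12*pi_E
  pi_B = 5/12*pi_A + 1/3*pi_B + 1/6*pi_C + 1/12*pi_D + 1/6*pi_E
  pi_C = 1/12*pi_A + 1/12*pi_B + 1/4*pi_C + 1/2*pi_D + 1/12*pi_E
  pi_D = 1/4*pi_A + 1/12*pi_B + 1/12*pi_C + 1/12*pi_D + 1/12*pi_E
  pi_E = 1/12*pi_A + 1/4*pi_B + 5/12*pi_C + 1/6*pi_D + 1/4*pi_E
with normalization: pi_A + pi_B + pi_C + pi_D + pi_E = 1.

Using the first 4 balance equations plus normalization, the linear system A*pi = b is:
  [-5/6, 1/4, 1/12, 1/6, 5/12] . pi = 0
  [5/12, -2/3, 1/6, 1/12, 1/6] . pi = 0
  [1/12, 1/12, -3/4, 1/2, 1/12] . pi = 0
  [1/4, 1/12, 1/12, -11/12, 1/12] . pi = 0
  [1, 1, 1, 1, 1] . pi = 1

Solving yields:
  pi_A = 19/82
  pi_B = 211/820
  pi_C = 33/205
  pi_D = 5/41
  pi_E = 187/820

Verification (pi * P):
  19/82*1/6 + 211/820*1/4 + 33/205*1/12 + 5/41*1/6 + 187/820*5/12 = 19/82 = pi_A  (ok)
  19/82*5/12 + 211/820*1/3 + 33/205*1/6 + 5/41*1/12 + 187/820*1/6 = 211/820 = pi_B  (ok)
  19/82*1/12 + 211/820*1/12 + 33/205*1/4 + 5/41*1/2 + 187/820*1/12 = 33/205 = pi_C  (ok)
  19/82*1/4 + 211/820*1/12 + 33/205*1/12 + 5/41*1/12 + 187/820*1/12 = 5/41 = pi_D  (ok)
  19/82*1/12 + 211/820*1/4 + 33/205*5/12 + 5/41*1/6 + 187/820*1/4 = 187/820 = pi_E  (ok)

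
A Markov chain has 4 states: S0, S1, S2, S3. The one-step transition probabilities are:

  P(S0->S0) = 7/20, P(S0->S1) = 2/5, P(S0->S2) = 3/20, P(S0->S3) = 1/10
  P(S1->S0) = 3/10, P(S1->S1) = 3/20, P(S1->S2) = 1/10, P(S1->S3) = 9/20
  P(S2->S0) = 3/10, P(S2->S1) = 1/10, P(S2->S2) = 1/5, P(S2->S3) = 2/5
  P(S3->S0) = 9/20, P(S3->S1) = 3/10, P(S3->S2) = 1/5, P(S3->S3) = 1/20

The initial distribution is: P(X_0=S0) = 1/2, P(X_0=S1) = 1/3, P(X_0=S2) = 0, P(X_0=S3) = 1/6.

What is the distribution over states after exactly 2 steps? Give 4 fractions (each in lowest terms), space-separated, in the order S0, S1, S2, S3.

Propagating the distribution step by step (d_{t+1} = d_t * P):
d_0 = (S0=1/2, S1=1/3, S2=0, S3=1/6)
  d_1[S0] = 1/2*7/20 + 1/3*3/10 + 0*3/10 + 1/6*9/20 = 7/20
  d_1[S1] = 1/2*2/5 + 1/3*3/20 + 0*1/10 + 1/6*3/10 = 3/10
  d_1[S2] = 1/2*3/20 + 1/3*1/10 + 0*1/5 + 1/6*1/5 = 17/120
  d_1[S3] = 1/2*1/10 + 1/3*9/20 + 0*2/5 + 1/6*1/20 = 5/24
d_1 = (S0=7/20, S1=3/10, S2=17/120, S3=5/24)
  d_2[S0] = 7/20*7/20 + 3/10*3/10 + 17/120*3/10 + 5/24*9/20 = 279/800
  d_2[S1] = 7/20*2/5 + 3/10*3/20 + 17/120*1/10 + 5/24*3/10 = 157/600
  d_2[S2] = 7/20*3/20 + 3/10*1/10 + 17/120*1/5 + 5/24*1/5 = 61/400
  d_2[S3] = 7/20*1/10 + 3/10*9/20 + 17/120*2/5 + 5/24*1/20 = 569/2400
d_2 = (S0=279/800, S1=157/600, S2=61/400, S3=569/2400)

Answer: 279/800 157/600 61/400 569/2400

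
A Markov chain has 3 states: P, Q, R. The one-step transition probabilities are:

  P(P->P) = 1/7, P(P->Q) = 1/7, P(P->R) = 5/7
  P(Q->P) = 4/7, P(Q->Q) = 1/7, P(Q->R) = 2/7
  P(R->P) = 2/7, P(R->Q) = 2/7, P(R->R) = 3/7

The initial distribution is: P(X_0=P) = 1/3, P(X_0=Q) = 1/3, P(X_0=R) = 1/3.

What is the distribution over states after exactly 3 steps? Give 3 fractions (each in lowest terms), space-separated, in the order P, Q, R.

Propagating the distribution step by step (d_{t+1} = d_t * P):
d_0 = (P=1/3, Q=1/3, R=1/3)
  d_1[P] = 1/3*1/7 + 1/3*4/7 + 1/3*2/7 = 1/3
  d_1[Q] = 1/3*1/7 + 1/3*1/7 + 1/3*2/7 = 4/21
  d_1[R] = 1/3*5/7 + 1/3*2/7 + 1/3*3/7 = 10/21
d_1 = (P=1/3, Q=4/21, R=10/21)
  d_2[P] = 1/3*1/7 + 4/21*4/7 + 10/21*2/7 = 43/147
  d_2[Q] = 1/3*1/7 + 4/21*1/7 + 10/21*2/7 = 31/147
  d_2[R] = 1/3*5/7 + 4/21*2/7 + 10/21*3/7 = 73/147
d_2 = (P=43/147, Q=31/147, R=73/147)
  d_3[P] = 43/147*1/7 + 31/147*4/7 + 73/147*2/7 = 313/1029
  d_3[Q] = 43/147*1/7 + 31/147*1/7 + 73/147*2/7 = 220/1029
  d_3[R] = 43/147*5/7 + 31/147*2/7 + 73/147*3/7 = 496/1029
d_3 = (P=313/1029, Q=220/1029, R=496/1029)

Answer: 313/1029 220/1029 496/1029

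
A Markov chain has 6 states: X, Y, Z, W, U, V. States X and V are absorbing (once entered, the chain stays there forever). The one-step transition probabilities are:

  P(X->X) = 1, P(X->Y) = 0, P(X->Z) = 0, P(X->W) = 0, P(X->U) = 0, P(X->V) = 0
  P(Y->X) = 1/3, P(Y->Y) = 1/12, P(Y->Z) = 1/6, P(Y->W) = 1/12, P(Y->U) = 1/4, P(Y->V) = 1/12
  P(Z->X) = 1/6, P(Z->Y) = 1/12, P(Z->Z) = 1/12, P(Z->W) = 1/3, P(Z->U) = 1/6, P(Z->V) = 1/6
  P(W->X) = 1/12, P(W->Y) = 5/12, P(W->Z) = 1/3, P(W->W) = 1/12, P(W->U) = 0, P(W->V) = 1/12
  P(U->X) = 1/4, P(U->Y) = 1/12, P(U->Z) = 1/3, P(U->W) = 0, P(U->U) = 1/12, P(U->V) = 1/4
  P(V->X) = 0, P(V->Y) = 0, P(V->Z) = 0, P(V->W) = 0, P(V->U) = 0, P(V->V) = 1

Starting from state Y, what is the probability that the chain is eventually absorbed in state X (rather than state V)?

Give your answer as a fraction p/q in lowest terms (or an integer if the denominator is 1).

Answer: 6454/9707

Derivation:
Let a_i = P(absorbed in X | start in state i).
Boundary conditions: a_X = 1, a_V = 0.
For each transient state i, a_i = sum_j P(i->j) * a_j:
  a_Y = 1/3*a_X + 1/12*a_Y + 1/6*a_Z + 1/12*a_W + 1/4*a_U + 1/12*a_V
  a_Z = 1/6*a_X + 1/12*a_Y + 1/12*a_Z + 1/3*a_W + 1/6*a_U + 1/6*a_V
  a_W = 1/12*a_X + 5/12*a_Y + 1/3*a_Z + 1/12*a_W + 0*a_U + 1/12*a_V
  a_U = 1/4*a_X + 1/12*a_Y + 1/3*a_Z + 0*a_W + 1/12*a_U + 1/4*a_V

Substituting a_X = 1 and a_V = 0, rearrange to (I - Q) a = r where r[i] = P(i -> X):
  [11/12, -1/6, -1/12, -1/4] . (a_Y, a_Z, a_W, a_U) = 1/3
  [-1/12, 11/12, -1/3, -1/6] . (a_Y, a_Z, a_W, a_U) = 1/6
  [-5/12, -1/3, 11/12, 0] . (a_Y, a_Z, a_W, a_U) = 1/12
  [-1/12, -1/3, 0, 11/12] . (a_Y, a_Z, a_W, a_U) = 1/4

Solving yields:
  a_Y = 6454/9707
  a_Z = 5398/9707
  a_W = 5779/9707
  a_U = 5197/9707

Starting state is Y, so the absorption probability is a_Y = 6454/9707.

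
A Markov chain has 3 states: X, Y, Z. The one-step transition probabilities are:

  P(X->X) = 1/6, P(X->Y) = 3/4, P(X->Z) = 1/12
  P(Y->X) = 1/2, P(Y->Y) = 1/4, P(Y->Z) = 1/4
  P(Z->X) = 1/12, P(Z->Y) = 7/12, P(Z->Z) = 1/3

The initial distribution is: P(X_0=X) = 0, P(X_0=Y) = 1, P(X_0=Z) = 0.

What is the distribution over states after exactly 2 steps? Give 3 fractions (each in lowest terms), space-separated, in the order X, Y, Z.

Answer: 11/48 7/12 3/16

Derivation:
Propagating the distribution step by step (d_{t+1} = d_t * P):
d_0 = (X=0, Y=1, Z=0)
  d_1[X] = 0*1/6 + 1*1/2 + 0*1/12 = 1/2
  d_1[Y] = 0*3/4 + 1*1/4 + 0*7/12 = 1/4
  d_1[Z] = 0*1/12 + 1*1/4 + 0*1/3 = 1/4
d_1 = (X=1/2, Y=1/4, Z=1/4)
  d_2[X] = 1/2*1/6 + 1/4*1/2 + 1/4*1/12 = 11/48
  d_2[Y] = 1/2*3/4 + 1/4*1/4 + 1/4*7/12 = 7/12
  d_2[Z] = 1/2*1/12 + 1/4*1/4 + 1/4*1/3 = 3/16
d_2 = (X=11/48, Y=7/12, Z=3/16)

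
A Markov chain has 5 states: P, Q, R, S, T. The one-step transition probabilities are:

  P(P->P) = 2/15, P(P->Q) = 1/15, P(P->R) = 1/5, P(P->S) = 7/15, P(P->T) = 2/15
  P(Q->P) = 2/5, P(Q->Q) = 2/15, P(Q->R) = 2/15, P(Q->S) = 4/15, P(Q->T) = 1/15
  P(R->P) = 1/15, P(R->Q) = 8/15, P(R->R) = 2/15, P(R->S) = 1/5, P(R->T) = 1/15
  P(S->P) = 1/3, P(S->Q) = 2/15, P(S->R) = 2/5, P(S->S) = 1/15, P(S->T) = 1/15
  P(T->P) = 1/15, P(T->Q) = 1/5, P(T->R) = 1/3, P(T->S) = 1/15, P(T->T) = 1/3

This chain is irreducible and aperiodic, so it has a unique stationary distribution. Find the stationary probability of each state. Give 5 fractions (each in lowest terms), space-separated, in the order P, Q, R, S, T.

Answer: 6527/30466 3328/15233 3506/15233 3454/15233 3363/30466

Derivation:
The stationary distribution satisfies pi = pi * P, i.e.:
  pi_P = 2/15*pi_P + 2/5*pi_Q + 1/15*pi_R + 1/3*pi_S + 1/15*pi_T
  pi_Q = 1/15*pi_P + 2/15*pi_Q + 8/15*pi_R + 2/15*pi_S + 1/5*pi_T
  pi_R = 1/5*pi_P + 2/15*pi_Q + 2/15*pi_R + 2/5*pi_S + 1/3*pi_T
  pi_S = 7/15*pi_P + 4/15*pi_Q + 1/5*pi_R + 1/15*pi_S + 1/15*pi_T
  pi_T = 2/15*pi_P + 1/15*pi_Q + 1/15*pi_R + 1/15*pi_S + 1/3*pi_T
with normalization: pi_P + pi_Q + pi_R + pi_S + pi_T = 1.

Using the first 4 balance equations plus normalization, the linear system A*pi = b is:
  [-13/15, 2/5, 1/15, 1/3, 1/15] . pi = 0
  [1/15, -13/15, 8/15, 2/15, 1/5] . pi = 0
  [1/5, 2/15, -13/15, 2/5, 1/3] . pi = 0
  [7/15, 4/15, 1/5, -14/15, 1/15] . pi = 0
  [1, 1, 1, 1, 1] . pi = 1

Solving yields:
  pi_P = 6527/30466
  pi_Q = 3328/15233
  pi_R = 3506/15233
  pi_S = 3454/15233
  pi_T = 3363/30466

Verification (pi * P):
  6527/30466*2/15 + 3328/15233*2/5 + 3506/15233*1/15 + 3454/15233*1/3 + 3363/30466*1/15 = 6527/30466 = pi_P  (ok)
  6527/30466*1/15 + 3328/15233*2/15 + 3506/15233*8/15 + 3454/15233*2/15 + 3363/30466*1/5 = 3328/15233 = pi_Q  (ok)
  6527/30466*1/5 + 3328/15233*2/15 + 3506/15233*2/15 + 3454/15233*2/5 + 3363/30466*1/3 = 3506/15233 = pi_R  (ok)
  6527/30466*7/15 + 3328/15233*4/15 + 3506/15233*1/5 + 3454/15233*1/15 + 3363/30466*1/15 = 3454/15233 = pi_S  (ok)
  6527/30466*2/15 + 3328/15233*1/15 + 3506/15233*1/15 + 3454/15233*1/15 + 3363/30466*1/3 = 3363/30466 = pi_T  (ok)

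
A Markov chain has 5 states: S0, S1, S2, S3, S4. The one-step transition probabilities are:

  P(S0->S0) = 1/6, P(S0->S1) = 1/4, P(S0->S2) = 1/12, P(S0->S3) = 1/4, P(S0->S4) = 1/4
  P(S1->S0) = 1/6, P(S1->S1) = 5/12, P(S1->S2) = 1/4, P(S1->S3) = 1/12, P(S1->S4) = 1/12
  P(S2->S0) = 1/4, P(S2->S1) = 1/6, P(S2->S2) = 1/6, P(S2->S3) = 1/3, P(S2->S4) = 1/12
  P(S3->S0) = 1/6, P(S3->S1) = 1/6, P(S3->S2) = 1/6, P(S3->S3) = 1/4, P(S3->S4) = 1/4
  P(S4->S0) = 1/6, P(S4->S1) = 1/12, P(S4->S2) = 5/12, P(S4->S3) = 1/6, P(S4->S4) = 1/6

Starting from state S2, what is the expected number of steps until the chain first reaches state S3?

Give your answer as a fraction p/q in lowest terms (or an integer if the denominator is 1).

Let h_i = expected steps to first reach S3 from state i.
Boundary: h_S3 = 0.
First-step equations for the other states:
  h_S0 = 1 + 1/6*h_S0 + 1/4*h_S1 + 1/12*h_S2 + 1/4*h_S3 + 1/4*h_S4
  h_S1 = 1 + 1/6*h_S0 + 5/12*h_S1 + 1/4*h_S2 + 1/12*h_S3 + 1/12*h_S4
  h_S2 = 1 + 1/4*h_S0 + 1/6*h_S1 + 1/6*h_S2 + 1/3*h_S3 + 1/12*h_S4
  h_S4 = 1 + 1/6*h_S0 + 1/12*h_S1 + 5/12*h_S2 + 1/6*h_S3 + 1/6*h_S4

Substituting h_S3 = 0 and rearranging gives the linear system (I - Q) h = 1:
  [5/6, -1/4, -1/12, -1/4] . (h_S0, h_S1, h_S2, h_S4) = 1
  [-1/6, 7/12, -1/4, -1/12] . (h_S0, h_S1, h_S2, h_S4) = 1
  [-1/4, -1/6, 5/6, -1/12] . (h_S0, h_S1, h_S2, h_S4) = 1
  [-1/6, -1/12, -5/12, 5/6] . (h_S0, h_S1, h_S2, h_S4) = 1

Solving yields:
  h_S0 = 123/26
  h_S1 = 289/52
  h_S2 = 219/52
  h_S4 = 125/26

Starting state is S2, so the expected hitting time is h_S2 = 219/52.

Answer: 219/52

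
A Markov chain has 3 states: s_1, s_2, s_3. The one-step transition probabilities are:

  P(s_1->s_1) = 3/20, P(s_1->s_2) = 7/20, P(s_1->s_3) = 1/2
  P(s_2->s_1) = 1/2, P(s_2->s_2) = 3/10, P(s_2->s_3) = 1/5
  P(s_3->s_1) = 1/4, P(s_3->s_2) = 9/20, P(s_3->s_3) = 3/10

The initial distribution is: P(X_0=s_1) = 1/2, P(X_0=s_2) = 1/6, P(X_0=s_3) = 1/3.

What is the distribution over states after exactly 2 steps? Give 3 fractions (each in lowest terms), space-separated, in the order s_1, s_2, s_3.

Answer: 767/2400 887/2400 373/1200

Derivation:
Propagating the distribution step by step (d_{t+1} = d_t * P):
d_0 = (s_1=1/2, s_2=1/6, s_3=1/3)
  d_1[s_1] = 1/2*3/20 + 1/6*1/2 + 1/3*1/4 = 29/120
  d_1[s_2] = 1/2*7/20 + 1/6*3/10 + 1/3*9/20 = 3/8
  d_1[s_3] = 1/2*1/2 + 1/6*1/5 + 1/3*3/10 = 23/60
d_1 = (s_1=29/120, s_2=3/8, s_3=23/60)
  d_2[s_1] = 29/120*3/20 + 3/8*1/2 + 23/60*1/4 = 767/2400
  d_2[s_2] = 29/120*7/20 + 3/8*3/10 + 23/60*9/20 = 887/2400
  d_2[s_3] = 29/120*1/2 + 3/8*1/5 + 23/60*3/10 = 373/1200
d_2 = (s_1=767/2400, s_2=887/2400, s_3=373/1200)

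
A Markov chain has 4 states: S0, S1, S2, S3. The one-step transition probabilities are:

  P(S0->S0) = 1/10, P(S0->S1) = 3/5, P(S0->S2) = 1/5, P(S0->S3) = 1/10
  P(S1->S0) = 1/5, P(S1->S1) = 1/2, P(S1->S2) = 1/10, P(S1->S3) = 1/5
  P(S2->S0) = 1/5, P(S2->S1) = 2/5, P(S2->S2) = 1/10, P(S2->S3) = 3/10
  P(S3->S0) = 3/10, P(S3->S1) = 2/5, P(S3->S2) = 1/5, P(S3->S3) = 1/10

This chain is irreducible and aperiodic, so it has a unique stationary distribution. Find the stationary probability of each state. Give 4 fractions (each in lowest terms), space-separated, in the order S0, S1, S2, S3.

Answer: 239/1208 295/604 83/604 213/1208

Derivation:
The stationary distribution satisfies pi = pi * P, i.e.:
  pi_S0 = 1/10*pi_S0 + 1/5*pi_S1 + 1/5*pi_S2 + 3/10*pi_S3
  pi_S1 = 3/5*pi_S0 + 1/2*pi_S1 + 2/5*pi_S2 + 2/5*pi_S3
  pi_S2 = 1/5*pi_S0 + 1/10*pi_S1 + 1/10*pi_S2 + 1/5*pi_S3
  pi_S3 = 1/10*pi_S0 + 1/5*pi_S1 + 3/10*pi_S2 + 1/10*pi_S3
with normalization: pi_S0 + pi_S1 + pi_S2 + pi_S3 = 1.

Using the first 3 balance equations plus normalization, the linear system A*pi = b is:
  [-9/10, 1/5, 1/5, 3/10] . pi = 0
  [3/5, -1/2, 2/5, 2/5] . pi = 0
  [1/5, 1/10, -9/10, 1/5] . pi = 0
  [1, 1, 1, 1] . pi = 1

Solving yields:
  pi_S0 = 239/1208
  pi_S1 = 295/604
  pi_S2 = 83/604
  pi_S3 = 213/1208

Verification (pi * P):
  239/1208*1/10 + 295/604*1/5 + 83/604*1/5 + 213/1208*3/10 = 239/1208 = pi_S0  (ok)
  239/1208*3/5 + 295/604*1/2 + 83/604*2/5 + 213/1208*2/5 = 295/604 = pi_S1  (ok)
  239/1208*1/5 + 295/604*1/10 + 83/604*1/10 + 213/1208*1/5 = 83/604 = pi_S2  (ok)
  239/1208*1/10 + 295/604*1/5 + 83/604*3/10 + 213/1208*1/10 = 213/1208 = pi_S3  (ok)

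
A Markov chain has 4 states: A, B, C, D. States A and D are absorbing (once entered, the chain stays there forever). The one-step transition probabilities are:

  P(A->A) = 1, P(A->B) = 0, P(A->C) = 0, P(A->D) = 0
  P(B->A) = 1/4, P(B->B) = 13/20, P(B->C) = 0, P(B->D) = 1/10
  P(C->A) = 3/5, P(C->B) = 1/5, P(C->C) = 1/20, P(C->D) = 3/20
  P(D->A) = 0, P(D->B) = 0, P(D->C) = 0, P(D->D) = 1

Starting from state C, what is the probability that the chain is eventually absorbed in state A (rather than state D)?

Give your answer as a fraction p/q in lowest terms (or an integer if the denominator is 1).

Answer: 104/133

Derivation:
Let a_i = P(absorbed in A | start in state i).
Boundary conditions: a_A = 1, a_D = 0.
For each transient state i, a_i = sum_j P(i->j) * a_j:
  a_B = 1/4*a_A + 13/20*a_B + 0*a_C + 1/10*a_D
  a_C = 3/5*a_A + 1/5*a_B + 1/20*a_C + 3/20*a_D

Substituting a_A = 1 and a_D = 0, rearrange to (I - Q) a = r where r[i] = P(i -> A):
  [7/20, 0] . (a_B, a_C) = 1/4
  [-1/5, 19/20] . (a_B, a_C) = 3/5

Solving yields:
  a_B = 5/7
  a_C = 104/133

Starting state is C, so the absorption probability is a_C = 104/133.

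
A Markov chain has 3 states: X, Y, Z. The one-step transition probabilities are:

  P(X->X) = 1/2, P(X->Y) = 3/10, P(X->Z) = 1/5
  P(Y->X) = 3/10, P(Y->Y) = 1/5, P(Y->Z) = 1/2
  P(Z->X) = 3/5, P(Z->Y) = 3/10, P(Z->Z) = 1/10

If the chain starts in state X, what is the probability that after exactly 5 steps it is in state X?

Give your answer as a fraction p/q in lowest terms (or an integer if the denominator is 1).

Answer: 47111/100000

Derivation:
Computing P^5 by repeated multiplication:
P^1 =
  X: [1/2, 3/10, 1/5]
  Y: [3/10, 1/5, 1/2]
  Z: [3/5, 3/10, 1/10]
P^2 =
  X: [23/50, 27/100, 27/100]
  Y: [51/100, 7/25, 21/100]
  Z: [9/20, 27/100, 7/25]
P^3 =
  X: [473/1000, 273/1000, 127/500]
  Y: [93/200, 34/125, 263/1000]
  Z: [237/500, 273/1000, 253/1000]
P^4 =
  X: [1177/2500, 2727/10000, 513/2000]
  Y: [4719/10000, 341/1250, 2553/10000]
  Z: [4707/10000, 2727/10000, 1283/5000]
P^5 =
  X: [47111/100000, 27273/100000, 1601/6250]
  Y: [47097/100000, 3409/12500, 25631/100000]
  Z: [5889/12500, 27273/100000, 5123/20000]

(P^5)[X -> X] = 47111/100000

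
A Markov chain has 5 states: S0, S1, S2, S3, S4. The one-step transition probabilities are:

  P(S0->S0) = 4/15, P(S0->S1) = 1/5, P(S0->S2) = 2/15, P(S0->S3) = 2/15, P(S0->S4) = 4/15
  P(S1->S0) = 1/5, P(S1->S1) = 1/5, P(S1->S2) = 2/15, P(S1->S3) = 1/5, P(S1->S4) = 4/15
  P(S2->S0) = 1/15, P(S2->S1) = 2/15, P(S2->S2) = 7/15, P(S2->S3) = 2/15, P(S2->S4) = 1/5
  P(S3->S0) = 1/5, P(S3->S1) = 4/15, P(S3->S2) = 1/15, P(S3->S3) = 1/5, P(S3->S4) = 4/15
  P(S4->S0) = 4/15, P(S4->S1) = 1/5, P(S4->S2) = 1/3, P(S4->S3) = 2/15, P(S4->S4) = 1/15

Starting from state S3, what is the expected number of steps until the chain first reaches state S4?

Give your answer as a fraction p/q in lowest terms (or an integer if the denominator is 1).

Answer: 10370/2657

Derivation:
Let h_i = expected steps to first reach S4 from state i.
Boundary: h_S4 = 0.
First-step equations for the other states:
  h_S0 = 1 + 4/15*h_S0 + 1/5*h_S1 + 2/15*h_S2 + 2/15*h_S3 + 4/15*h_S4
  h_S1 = 1 + 1/5*h_S0 + 1/5*h_S1 + 2/15*h_S2 + 1/5*h_S3 + 4/15*h_S4
  h_S2 = 1 + 1/15*h_S0 + 2/15*h_S1 + 7/15*h_S2 + 2/15*h_S3 + 1/5*h_S4
  h_S3 = 1 + 1/5*h_S0 + 4/15*h_S1 + 1/15*h_S2 + 1/5*h_S3 + 4/15*h_S4

Substituting h_S4 = 0 and rearranging gives the linear system (I - Q) h = 1:
  [11/15, -1/5, -2/15, -2/15] . (h_S0, h_S1, h_S2, h_S3) = 1
  [-1/5, 4/5, -2/15, -1/5] . (h_S0, h_S1, h_S2, h_S3) = 1
  [-1/15, -2/15, 8/15, -2/15] . (h_S0, h_S1, h_S2, h_S3) = 1
  [-1/5, -4/15, -1/15, 4/5] . (h_S0, h_S1, h_S2, h_S3) = 1

Solving yields:
  h_S0 = 10445/2657
  h_S1 = 10440/2657
  h_S2 = 11490/2657
  h_S3 = 10370/2657

Starting state is S3, so the expected hitting time is h_S3 = 10370/2657.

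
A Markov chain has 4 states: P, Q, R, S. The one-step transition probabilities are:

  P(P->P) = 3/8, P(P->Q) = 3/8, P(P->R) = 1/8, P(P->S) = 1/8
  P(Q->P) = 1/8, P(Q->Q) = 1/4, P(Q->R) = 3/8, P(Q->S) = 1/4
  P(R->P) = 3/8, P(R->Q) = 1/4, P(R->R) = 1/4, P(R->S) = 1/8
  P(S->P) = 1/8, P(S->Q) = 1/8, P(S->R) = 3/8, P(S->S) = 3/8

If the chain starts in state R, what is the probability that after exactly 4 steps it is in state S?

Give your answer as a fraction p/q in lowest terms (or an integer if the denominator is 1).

Computing P^4 by repeated multiplication:
P^1 =
  P: [3/8, 3/8, 1/8, 1/8]
  Q: [1/8, 1/4, 3/8, 1/4]
  R: [3/8, 1/4, 1/4, 1/8]
  S: [1/8, 1/8, 3/8, 3/8]
P^2 =
  P: [1/4, 9/32, 17/64, 13/64]
  Q: [1/4, 15/64, 19/64, 7/32]
  R: [9/32, 9/32, 1/4, 3/16]
  S: [1/4, 7/32, 19/64, 15/64]
P^3 =
  P: [65/256, 131/512, 143/512, 27/128]
  Q: [67/256, 65/256, 141/512, 107/512]
  R: [33/128, 67/256, 35/128, 53/256]
  S: [67/256, 129/512, 141/512, 27/128]
P^4 =
  P: [529/2048, 523/2048, 1133/4096, 859/4096]
  Q: [531/2048, 1051/4096, 1127/4096, 107/512]
  R: [33/128, 525/2048, 283/1024, 429/2048]
  S: [531/2048, 525/2048, 1127/4096, 857/4096]

(P^4)[R -> S] = 429/2048

Answer: 429/2048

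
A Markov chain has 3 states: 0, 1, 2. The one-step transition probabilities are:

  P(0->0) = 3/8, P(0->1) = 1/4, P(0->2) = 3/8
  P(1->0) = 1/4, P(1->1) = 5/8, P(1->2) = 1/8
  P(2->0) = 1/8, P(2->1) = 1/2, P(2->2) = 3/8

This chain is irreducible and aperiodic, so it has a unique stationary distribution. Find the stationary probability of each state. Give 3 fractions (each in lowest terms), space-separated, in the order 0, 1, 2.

The stationary distribution satisfies pi = pi * P, i.e.:
  pi_0 = 3/8*pi_0 + 1/4*pi_1 + 1/8*pi_2
  pi_1 = 1/4*pi_0 + 5/8*pi_1 + 1/2*pi_2
  pi_2 = 3/8*pi_0 + 1/8*pi_1 + 3/8*pi_2
with normalization: pi_0 + pi_1 + pi_2 = 1.

Using the first 2 balance equations plus normalization, the linear system A*pi = b is:
  [-5/8, 1/4, 1/8] . pi = 0
  [1/4, -3/8, 1/2] . pi = 0
  [1, 1, 1] . pi = 1

Solving yields:
  pi_0 = 1/4
  pi_1 = 1/2
  pi_2 = 1/4

Verification (pi * P):
  1/4*3/8 + 1/2*1/4 + 1/4*1/8 = 1/4 = pi_0  (ok)
  1/4*1/4 + 1/2*5/8 + 1/4*1/2 = 1/2 = pi_1  (ok)
  1/4*3/8 + 1/2*1/8 + 1/4*3/8 = 1/4 = pi_2  (ok)

Answer: 1/4 1/2 1/4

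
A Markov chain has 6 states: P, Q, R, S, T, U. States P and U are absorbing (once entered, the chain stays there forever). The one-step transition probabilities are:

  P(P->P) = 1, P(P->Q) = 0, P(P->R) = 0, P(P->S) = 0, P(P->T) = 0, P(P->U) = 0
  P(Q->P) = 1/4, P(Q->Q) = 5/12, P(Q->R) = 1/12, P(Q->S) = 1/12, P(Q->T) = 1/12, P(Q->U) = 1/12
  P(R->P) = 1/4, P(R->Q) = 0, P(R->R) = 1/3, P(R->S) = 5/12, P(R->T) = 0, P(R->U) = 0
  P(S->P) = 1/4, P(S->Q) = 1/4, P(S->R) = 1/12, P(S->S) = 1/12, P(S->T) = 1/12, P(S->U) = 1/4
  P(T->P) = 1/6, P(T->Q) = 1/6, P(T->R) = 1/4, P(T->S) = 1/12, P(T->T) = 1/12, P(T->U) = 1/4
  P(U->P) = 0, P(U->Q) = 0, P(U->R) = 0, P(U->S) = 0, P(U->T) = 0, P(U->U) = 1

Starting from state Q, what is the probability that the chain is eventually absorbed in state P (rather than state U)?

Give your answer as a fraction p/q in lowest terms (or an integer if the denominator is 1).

Answer: 966/1385

Derivation:
Let a_i = P(absorbed in P | start in state i).
Boundary conditions: a_P = 1, a_U = 0.
For each transient state i, a_i = sum_j P(i->j) * a_j:
  a_Q = 1/4*a_P + 5/12*a_Q + 1/12*a_R + 1/12*a_S + 1/12*a_T + 1/12*a_U
  a_R = 1/4*a_P + 0*a_Q + 1/3*a_R + 5/12*a_S + 0*a_T + 0*a_U
  a_S = 1/4*a_P + 1/4*a_Q + 1/12*a_R + 1/12*a_S + 1/12*a_T + 1/4*a_U
  a_T = 1/6*a_P + 1/6*a_Q + 1/4*a_R + 1/12*a_S + 1/12*a_T + 1/4*a_U

Substituting a_P = 1 and a_U = 0, rearrange to (I - Q) a = r where r[i] = P(i -> P):
  [7/12, -1/12, -1/12, -1/12] . (a_Q, a_R, a_S, a_T) = 1/4
  [0, 2/3, -5/12, 0] . (a_Q, a_R, a_S, a_T) = 1/4
  [-1/4, -1/12, 11/12, -1/12] . (a_Q, a_R, a_S, a_T) = 1/4
  [-1/6, -1/4, -1/12, 11/12] . (a_Q, a_R, a_S, a_T) = 1/6

Solving yields:
  a_Q = 966/1385
  a_R = 409/554
  a_S = 161/277
  a_T = 1559/2770

Starting state is Q, so the absorption probability is a_Q = 966/1385.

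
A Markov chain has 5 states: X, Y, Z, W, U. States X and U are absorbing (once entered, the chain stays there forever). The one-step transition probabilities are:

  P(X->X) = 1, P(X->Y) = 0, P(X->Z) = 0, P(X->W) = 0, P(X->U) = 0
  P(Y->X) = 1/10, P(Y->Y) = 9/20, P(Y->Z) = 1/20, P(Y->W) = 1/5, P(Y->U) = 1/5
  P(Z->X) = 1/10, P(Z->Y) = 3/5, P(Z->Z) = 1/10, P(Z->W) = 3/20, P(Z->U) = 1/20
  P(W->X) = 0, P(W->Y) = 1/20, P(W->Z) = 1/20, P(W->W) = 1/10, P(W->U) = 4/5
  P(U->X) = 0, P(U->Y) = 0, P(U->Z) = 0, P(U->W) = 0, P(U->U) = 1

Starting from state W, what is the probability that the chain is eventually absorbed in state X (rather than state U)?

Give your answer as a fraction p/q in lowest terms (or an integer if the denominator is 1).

Answer: 1/38

Derivation:
Let a_i = P(absorbed in X | start in state i).
Boundary conditions: a_X = 1, a_U = 0.
For each transient state i, a_i = sum_j P(i->j) * a_j:
  a_Y = 1/10*a_X + 9/20*a_Y + 1/20*a_Z + 1/5*a_W + 1/5*a_U
  a_Z = 1/10*a_X + 3/5*a_Y + 1/10*a_Z + 3/20*a_W + 1/20*a_U
  a_W = 0*a_X + 1/20*a_Y + 1/20*a_Z + 1/10*a_W + 4/5*a_U

Substituting a_X = 1 and a_U = 0, rearrange to (I - Q) a = r where r[i] = P(i -> X):
  [11/20, -1/20, -1/5] . (a_Y, a_Z, a_W) = 1/10
  [-3/5, 9/10, -3/20] . (a_Y, a_Z, a_W) = 1/10
  [-1/20, -1/20, 9/10] . (a_Y, a_Z, a_W) = 0

Solving yields:
  a_Y = 49/228
  a_Z = 59/228
  a_W = 1/38

Starting state is W, so the absorption probability is a_W = 1/38.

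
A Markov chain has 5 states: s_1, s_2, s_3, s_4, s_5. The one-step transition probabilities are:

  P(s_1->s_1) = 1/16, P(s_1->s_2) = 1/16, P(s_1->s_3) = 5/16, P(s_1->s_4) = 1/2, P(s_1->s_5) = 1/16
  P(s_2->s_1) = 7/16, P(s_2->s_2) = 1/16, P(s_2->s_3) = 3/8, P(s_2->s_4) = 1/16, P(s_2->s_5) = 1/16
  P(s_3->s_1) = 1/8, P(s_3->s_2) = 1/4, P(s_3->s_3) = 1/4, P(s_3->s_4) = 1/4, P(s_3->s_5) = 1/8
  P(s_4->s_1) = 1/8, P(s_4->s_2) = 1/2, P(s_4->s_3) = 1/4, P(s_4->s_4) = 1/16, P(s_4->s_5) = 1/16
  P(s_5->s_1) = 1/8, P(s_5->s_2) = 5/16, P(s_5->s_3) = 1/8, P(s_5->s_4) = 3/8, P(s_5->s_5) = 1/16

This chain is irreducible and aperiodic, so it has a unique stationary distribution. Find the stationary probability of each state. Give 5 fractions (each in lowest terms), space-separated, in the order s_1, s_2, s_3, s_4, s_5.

The stationary distribution satisfies pi = pi * P, i.e.:
  pi_s_1 = 1/16*pi_s_1 + 7/16*pi_s_2 + 1/8*pi_s_3 + 1/8*pi_s_4 + 1/8*pi_s_5
  pi_s_2 = 1/16*pi_s_1 + 1/16*pi_s_2 + 1/4*pi_s_3 + 1/2*pi_s_4 + 5/16*pi_s_5
  pi_s_3 = 5/16*pi_s_1 + 3/8*pi_s_2 + 1/4*pi_s_3 + 1/4*pi_s_4 + 1/8*pi_s_5
  pi_s_4 = 1/2*pi_s_1 + 1/16*pi_s_2 + 1/4*pi_s_3 + 1/16*pi_s_4 + 3/8*pi_s_5
  pi_s_5 = 1/16*pi_s_1 + 1/16*pi_s_2 + 1/8*pi_s_3 + 1/16*pi_s_4 + 1/16*pi_s_5
with normalization: pi_s_1 + pi_s_2 + pi_s_3 + pi_s_4 + pi_s_5 = 1.

Using the first 4 balance equations plus normalization, the linear system A*pi = b is:
  [-15/16, 7/16, 1/8, 1/8, 1/8] . pi = 0
  [1/16, -15/16, 1/4, 1/2, 5/16] . pi = 0
  [5/16, 3/8, -3/4, 1/4, 1/8] . pi = 0
  [1/2, 1/16, 1/4, -15/16, 3/8] . pi = 0
  [1, 1, 1, 1, 1] . pi = 1

Solving yields:
  pi_s_1 = 6972/37507
  pi_s_2 = 8702/37507
  pi_s_3 = 10525/37507
  pi_s_4 = 8306/37507
  pi_s_5 = 3002/37507

Verification (pi * P):
  6972/37507*1/16 + 8702/37507*7/16 + 10525/37507*1/8 + 8306/37507*1/8 + 3002/37507*1/8 = 6972/37507 = pi_s_1  (ok)
  6972/37507*1/16 + 8702/37507*1/16 + 10525/37507*1/4 + 8306/37507*1/2 + 3002/37507*5/16 = 8702/37507 = pi_s_2  (ok)
  6972/37507*5/16 + 8702/37507*3/8 + 10525/37507*1/4 + 8306/37507*1/4 + 3002/37507*1/8 = 10525/37507 = pi_s_3  (ok)
  6972/37507*1/2 + 8702/37507*1/16 + 10525/37507*1/4 + 8306/37507*1/16 + 3002/37507*3/8 = 8306/37507 = pi_s_4  (ok)
  6972/37507*1/16 + 8702/37507*1/16 + 10525/37507*1/8 + 8306/37507*1/16 + 3002/37507*1/16 = 3002/37507 = pi_s_5  (ok)

Answer: 6972/37507 8702/37507 10525/37507 8306/37507 3002/37507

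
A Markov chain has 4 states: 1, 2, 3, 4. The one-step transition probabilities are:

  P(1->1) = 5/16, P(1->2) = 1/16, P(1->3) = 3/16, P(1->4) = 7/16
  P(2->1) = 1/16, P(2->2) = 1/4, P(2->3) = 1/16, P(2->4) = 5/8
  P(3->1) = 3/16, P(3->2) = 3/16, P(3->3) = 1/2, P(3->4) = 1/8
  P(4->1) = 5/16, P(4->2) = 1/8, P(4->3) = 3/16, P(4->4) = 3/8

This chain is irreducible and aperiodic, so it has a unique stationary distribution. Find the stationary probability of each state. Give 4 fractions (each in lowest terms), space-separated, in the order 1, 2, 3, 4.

The stationary distribution satisfies pi = pi * P, i.e.:
  pi_1 = 5/16*pi_1 + 1/16*pi_2 + 3/16*pi_3 + 5/16*pi_4
  pi_2 = 1/16*pi_1 + 1/4*pi_2 + 3/16*pi_3 + 1/8*pi_4
  pi_3 = 3/16*pi_1 + 1/16*pi_2 + 1/2*pi_3 + 3/16*pi_4
  pi_4 = 7/16*pi_1 + 5/8*pi_2 + 1/8*pi_3 + 3/8*pi_4
with normalization: pi_1 + pi_2 + pi_3 + pi_4 = 1.

Using the first 3 balance equations plus normalization, the linear system A*pi = b is:
  [-11/16, 1/16, 3/16, 5/16] . pi = 0
  [1/16, -3/4, 3/16, 1/8] . pi = 0
  [3/16, 1/16, -1/2, 3/16] . pi = 0
  [1, 1, 1, 1] . pi = 1

Solving yields:
  pi_1 = 151/614
  pi_2 = 351/2456
  pi_3 = 303/1228
  pi_4 = 895/2456

Verification (pi * P):
  151/614*5/16 + 351/2456*1/16 + 303/1228*3/16 + 895/2456*5/16 = 151/614 = pi_1  (ok)
  151/614*1/16 + 351/2456*1/4 + 303/1228*3/16 + 895/2456*1/8 = 351/2456 = pi_2  (ok)
  151/614*3/16 + 351/2456*1/16 + 303/1228*1/2 + 895/2456*3/16 = 303/1228 = pi_3  (ok)
  151/614*7/16 + 351/2456*5/8 + 303/1228*1/8 + 895/2456*3/8 = 895/2456 = pi_4  (ok)

Answer: 151/614 351/2456 303/1228 895/2456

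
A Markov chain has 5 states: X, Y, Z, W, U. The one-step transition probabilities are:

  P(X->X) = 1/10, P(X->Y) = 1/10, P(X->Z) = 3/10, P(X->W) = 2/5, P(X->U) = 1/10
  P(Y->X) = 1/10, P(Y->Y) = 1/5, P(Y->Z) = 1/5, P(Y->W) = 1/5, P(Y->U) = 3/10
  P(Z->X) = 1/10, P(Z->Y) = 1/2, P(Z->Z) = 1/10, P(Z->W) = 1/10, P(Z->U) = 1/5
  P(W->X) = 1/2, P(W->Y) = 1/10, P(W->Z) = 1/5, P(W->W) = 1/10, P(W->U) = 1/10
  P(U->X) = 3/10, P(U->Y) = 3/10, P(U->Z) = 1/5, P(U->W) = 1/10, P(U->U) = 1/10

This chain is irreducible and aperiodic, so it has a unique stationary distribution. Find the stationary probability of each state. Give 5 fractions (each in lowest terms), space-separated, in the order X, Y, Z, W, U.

The stationary distribution satisfies pi = pi * P, i.e.:
  pi_X = 1/10*pi_X + 1/10*pi_Y + 1/10*pi_Z + 1/2*pi_W + 3/10*pi_U
  pi_Y = 1/10*pi_X + 1/5*pi_Y + 1/2*pi_Z + 1/10*pi_W + 3/10*pi_U
  pi_Z = 3/10*pi_X + 1/5*pi_Y + 1/10*pi_Z + 1/5*pi_W + 1/5*pi_U
  pi_W = 2/5*pi_X + 1/5*pi_Y + 1/10*pi_Z + 1/10*pi_W + 1/10*pi_U
  pi_U = 1/10*pi_X + 3/10*pi_Y + 1/5*pi_Z + 1/10*pi_W + 1/10*pi_U
with normalization: pi_X + pi_Y + pi_Z + pi_W + pi_U = 1.

Using the first 4 balance equations plus normalization, the linear system A*pi = b is:
  [-9/10, 1/10, 1/10, 1/2, 3/10] . pi = 0
  [1/10, -4/5, 1/2, 1/10, 3/10] . pi = 0
  [3/10, 1/5, -9/10, 1/5, 1/5] . pi = 0
  [2/5, 1/5, 1/10, -9/10, 1/10] . pi = 0
  [1, 1, 1, 1, 1] . pi = 1

Solving yields:
  pi_X = 1434/6895
  pi_Y = 234/985
  pi_Z = 1384/6895
  pi_W = 2567/13790
  pi_U = 2311/13790

Verification (pi * P):
  1434/6895*1/10 + 234/985*1/10 + 1384/6895*1/10 + 2567/13790*1/2 + 2311/13790*3/10 = 1434/6895 = pi_X  (ok)
  1434/6895*1/10 + 234/985*1/5 + 1384/6895*1/2 + 2567/13790*1/10 + 2311/13790*3/10 = 234/985 = pi_Y  (ok)
  1434/6895*3/10 + 234/985*1/5 + 1384/6895*1/10 + 2567/13790*1/5 + 2311/13790*1/5 = 1384/6895 = pi_Z  (ok)
  1434/6895*2/5 + 234/985*1/5 + 1384/6895*1/10 + 2567/13790*1/10 + 2311/13790*1/10 = 2567/13790 = pi_W  (ok)
  1434/6895*1/10 + 234/985*3/10 + 1384/6895*1/5 + 2567/13790*1/10 + 2311/13790*1/10 = 2311/13790 = pi_U  (ok)

Answer: 1434/6895 234/985 1384/6895 2567/13790 2311/13790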